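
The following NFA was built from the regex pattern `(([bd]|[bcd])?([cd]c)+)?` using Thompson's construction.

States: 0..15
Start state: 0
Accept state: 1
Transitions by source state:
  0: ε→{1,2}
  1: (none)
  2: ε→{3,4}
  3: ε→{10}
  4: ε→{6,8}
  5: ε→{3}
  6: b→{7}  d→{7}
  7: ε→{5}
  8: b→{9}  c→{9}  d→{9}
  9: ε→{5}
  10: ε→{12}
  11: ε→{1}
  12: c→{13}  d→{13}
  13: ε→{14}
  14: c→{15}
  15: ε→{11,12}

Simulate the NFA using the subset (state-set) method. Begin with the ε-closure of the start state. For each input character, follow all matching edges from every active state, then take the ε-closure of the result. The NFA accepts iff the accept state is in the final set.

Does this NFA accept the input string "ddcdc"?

start: ε-closure({0}) = {0,1,2,3,4,6,8,10,12}
'd' @ 1: {3,5,7,9,10,12,13,14}
'd' @ 2: {13,14}
'c' @ 3: {1,11,12,15}  ✓accept
'd' @ 4: {13,14}
'c' @ 5: {1,11,12,15}  ✓accept
end set {1,11,12,15} — state 1 in

Answer: ACCEPT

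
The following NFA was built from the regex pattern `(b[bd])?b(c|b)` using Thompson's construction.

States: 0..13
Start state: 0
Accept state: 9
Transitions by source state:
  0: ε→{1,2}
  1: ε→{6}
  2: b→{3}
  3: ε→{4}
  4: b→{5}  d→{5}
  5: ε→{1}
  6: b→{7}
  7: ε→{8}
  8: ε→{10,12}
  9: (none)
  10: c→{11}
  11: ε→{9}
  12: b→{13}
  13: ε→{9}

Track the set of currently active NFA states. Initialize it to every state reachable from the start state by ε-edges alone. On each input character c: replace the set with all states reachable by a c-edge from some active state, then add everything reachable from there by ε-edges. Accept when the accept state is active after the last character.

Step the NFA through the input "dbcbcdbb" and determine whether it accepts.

S₀ = ε-closure({0}) = {0,1,2,6}
'd' @ 1: {}  — state set empty
rest 'bcbcdbb' ignored (set empty)
final: {}; accept 9 not in set

Answer: REJECT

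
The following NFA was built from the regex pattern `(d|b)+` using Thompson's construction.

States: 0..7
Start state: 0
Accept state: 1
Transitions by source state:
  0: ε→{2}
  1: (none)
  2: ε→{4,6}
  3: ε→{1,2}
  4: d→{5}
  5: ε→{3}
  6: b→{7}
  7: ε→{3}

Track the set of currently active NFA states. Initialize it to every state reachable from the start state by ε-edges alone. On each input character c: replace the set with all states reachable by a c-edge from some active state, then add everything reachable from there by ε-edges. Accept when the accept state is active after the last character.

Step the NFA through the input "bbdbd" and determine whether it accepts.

start: ε-closure({0}) = {0,2,4,6}
'b' @ 1: {1,2,3,4,6,7}  (accept∈set)
'b' @ 2: {1,2,3,4,6,7}  (accept∈set)
'd' @ 3: {1,2,3,4,5,6}  (accept∈set)
'b' @ 4: {1,2,3,4,6,7}  (accept∈set)
'd' @ 5: {1,2,3,4,5,6}  (accept∈set)
end set {1,2,3,4,5,6} — state 1 in

Answer: ACCEPT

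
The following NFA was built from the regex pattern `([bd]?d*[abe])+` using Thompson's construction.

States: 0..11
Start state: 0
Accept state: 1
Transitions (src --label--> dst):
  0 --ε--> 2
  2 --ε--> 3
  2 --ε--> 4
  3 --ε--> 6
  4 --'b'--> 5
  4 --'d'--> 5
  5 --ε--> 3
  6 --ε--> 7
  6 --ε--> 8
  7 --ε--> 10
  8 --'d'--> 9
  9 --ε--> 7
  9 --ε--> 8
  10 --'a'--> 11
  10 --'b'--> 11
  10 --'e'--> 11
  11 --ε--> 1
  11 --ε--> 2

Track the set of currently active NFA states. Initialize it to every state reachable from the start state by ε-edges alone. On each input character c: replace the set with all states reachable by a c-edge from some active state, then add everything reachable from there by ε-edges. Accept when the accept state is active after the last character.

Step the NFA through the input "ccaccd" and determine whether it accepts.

Answer: REJECT

Trace:
initial (ε-close {0}): {0,2,3,4,6,7,8,10}
'c' @ 1: {}  — no active states
rest 'caccd' ignored (set empty)
after full input: {}  (accept=1 not in)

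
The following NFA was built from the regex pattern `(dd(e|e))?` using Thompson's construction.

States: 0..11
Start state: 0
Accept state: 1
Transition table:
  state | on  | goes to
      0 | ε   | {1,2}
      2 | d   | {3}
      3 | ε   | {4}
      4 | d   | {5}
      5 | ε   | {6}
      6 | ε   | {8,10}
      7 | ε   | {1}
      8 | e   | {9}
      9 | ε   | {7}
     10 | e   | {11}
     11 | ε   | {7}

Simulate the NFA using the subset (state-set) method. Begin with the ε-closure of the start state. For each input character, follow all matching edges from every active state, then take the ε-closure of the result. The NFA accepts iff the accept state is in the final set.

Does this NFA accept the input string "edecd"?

Answer: REJECT

Derivation:
start: ε-closure({0}) = {0,1,2}
'e' @ 1: {}  — state set empty
rest 'decd' ignored (set empty)
after full input: {}  (accept=1 not in)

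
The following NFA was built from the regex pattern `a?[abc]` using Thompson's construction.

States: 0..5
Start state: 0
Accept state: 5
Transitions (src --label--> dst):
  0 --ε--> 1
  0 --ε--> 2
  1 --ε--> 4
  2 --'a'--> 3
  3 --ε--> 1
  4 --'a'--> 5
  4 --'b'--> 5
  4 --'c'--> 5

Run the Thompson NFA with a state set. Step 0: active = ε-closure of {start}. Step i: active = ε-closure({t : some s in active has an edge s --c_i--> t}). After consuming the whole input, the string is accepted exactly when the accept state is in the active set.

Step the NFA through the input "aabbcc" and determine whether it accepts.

initial (ε-close {0}): {0,1,2,4}
'a' @ 1: {1,3,4,5}  [accepting]
'a' @ 2: {5}  [accepting]
'b' @ 3: {}  — dead — no transitions
rest 'bcc' ignored (set empty)
end set {} — state 5 not in

Answer: REJECT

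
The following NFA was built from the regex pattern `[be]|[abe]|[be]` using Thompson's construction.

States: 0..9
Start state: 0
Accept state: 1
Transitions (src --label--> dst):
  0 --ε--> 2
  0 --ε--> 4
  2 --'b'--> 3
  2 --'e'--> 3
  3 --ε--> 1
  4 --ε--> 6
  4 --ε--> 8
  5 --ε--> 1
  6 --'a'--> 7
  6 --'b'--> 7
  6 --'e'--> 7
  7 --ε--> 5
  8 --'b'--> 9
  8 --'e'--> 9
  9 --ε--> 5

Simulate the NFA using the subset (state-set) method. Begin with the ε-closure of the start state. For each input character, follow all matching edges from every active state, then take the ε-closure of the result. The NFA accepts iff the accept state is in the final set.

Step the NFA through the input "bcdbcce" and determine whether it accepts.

Answer: REJECT

Trace:
S₀ = ε-closure({0}) = {0,2,4,6,8}
'b' @ 1: {1,3,5,7,9}  (accept∈set)
'c' @ 2: {}  — no active states
rest 'dbcce' ignored (set empty)
final: {}; accept 1 not in set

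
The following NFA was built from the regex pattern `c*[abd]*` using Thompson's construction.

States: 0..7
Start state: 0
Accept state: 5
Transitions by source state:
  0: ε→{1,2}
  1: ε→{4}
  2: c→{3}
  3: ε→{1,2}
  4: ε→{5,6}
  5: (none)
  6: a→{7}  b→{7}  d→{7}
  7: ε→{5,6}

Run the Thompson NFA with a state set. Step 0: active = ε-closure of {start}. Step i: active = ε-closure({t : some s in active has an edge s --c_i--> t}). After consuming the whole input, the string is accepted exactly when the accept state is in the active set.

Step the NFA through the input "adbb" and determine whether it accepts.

Answer: ACCEPT

Derivation:
start: ε-closure({0}) = {0,1,2,4,5,6}
'a' @ 1: {5,6,7}  [accepting]
'd' @ 2: {5,6,7}  [accepting]
'b' @ 3: {5,6,7}  [accepting]
'b' @ 4: {5,6,7}  [accepting]
final: {5,6,7}; accept 5 in set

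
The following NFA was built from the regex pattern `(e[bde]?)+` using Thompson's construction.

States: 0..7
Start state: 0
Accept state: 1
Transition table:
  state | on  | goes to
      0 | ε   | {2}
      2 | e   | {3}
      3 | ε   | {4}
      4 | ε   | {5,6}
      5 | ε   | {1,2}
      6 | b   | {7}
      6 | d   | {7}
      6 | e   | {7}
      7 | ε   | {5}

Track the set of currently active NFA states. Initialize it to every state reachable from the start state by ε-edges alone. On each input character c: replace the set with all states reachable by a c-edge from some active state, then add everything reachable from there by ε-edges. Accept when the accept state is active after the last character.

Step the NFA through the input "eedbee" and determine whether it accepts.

Answer: REJECT

Steps:
S₀ = ε-closure({0}) = {0,2}
'e' @ 1: {1,2,3,4,5,6}  [accepting]
'e' @ 2: {1,2,3,4,5,6,7}  [accepting]
'd' @ 3: {1,2,5,7}  [accepting]
'b' @ 4: {}  — dead — no transitions
rest 'ee' ignored (set empty)
final: {}; accept 1 not in set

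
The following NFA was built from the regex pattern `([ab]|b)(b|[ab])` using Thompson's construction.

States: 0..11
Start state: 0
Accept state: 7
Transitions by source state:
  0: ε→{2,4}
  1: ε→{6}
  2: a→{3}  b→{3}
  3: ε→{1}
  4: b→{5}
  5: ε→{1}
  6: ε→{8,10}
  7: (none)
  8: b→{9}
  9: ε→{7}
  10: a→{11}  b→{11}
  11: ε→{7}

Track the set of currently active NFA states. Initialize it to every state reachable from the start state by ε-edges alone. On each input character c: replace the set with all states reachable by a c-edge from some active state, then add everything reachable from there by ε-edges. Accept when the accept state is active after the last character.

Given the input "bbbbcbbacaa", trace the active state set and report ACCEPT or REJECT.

Answer: REJECT

Trace:
initial (ε-close {0}): {0,2,4}
'b' @ 1: {1,3,5,6,8,10}
'b' @ 2: {7,9,11}  (accept∈set)
'b' @ 3: {}  — no active states
rest 'bcbbacaa' ignored (set empty)
final: {}; accept 7 not in set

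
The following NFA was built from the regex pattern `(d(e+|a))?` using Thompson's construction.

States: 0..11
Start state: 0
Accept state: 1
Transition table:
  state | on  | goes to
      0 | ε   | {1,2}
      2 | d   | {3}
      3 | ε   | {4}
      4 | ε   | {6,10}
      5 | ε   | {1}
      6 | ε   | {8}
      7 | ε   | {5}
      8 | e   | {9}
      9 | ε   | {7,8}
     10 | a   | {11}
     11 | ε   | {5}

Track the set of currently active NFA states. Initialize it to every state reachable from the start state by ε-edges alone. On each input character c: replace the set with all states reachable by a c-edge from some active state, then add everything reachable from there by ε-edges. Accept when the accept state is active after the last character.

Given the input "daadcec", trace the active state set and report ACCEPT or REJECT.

Answer: REJECT

Steps:
start: ε-closure({0}) = {0,1,2}
'd' @ 1: {3,4,6,8,10}
'a' @ 2: {1,5,11}  ✓accept
'a' @ 3: {}  — dead — no transitions
rest 'dcec' ignored (set empty)
end set {} — state 1 not in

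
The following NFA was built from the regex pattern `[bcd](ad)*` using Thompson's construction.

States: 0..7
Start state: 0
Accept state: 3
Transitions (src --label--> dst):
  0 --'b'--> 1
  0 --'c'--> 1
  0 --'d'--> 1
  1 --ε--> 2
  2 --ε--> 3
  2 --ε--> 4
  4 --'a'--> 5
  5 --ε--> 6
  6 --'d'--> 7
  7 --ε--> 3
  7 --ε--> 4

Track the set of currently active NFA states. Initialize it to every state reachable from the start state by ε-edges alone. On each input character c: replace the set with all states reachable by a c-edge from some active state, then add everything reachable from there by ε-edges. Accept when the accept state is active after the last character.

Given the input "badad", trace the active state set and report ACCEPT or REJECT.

initial (ε-close {0}): {0}
'b' @ 1: {1,2,3,4}  ✓accept
'a' @ 2: {5,6}
'd' @ 3: {3,4,7}  ✓accept
'a' @ 4: {5,6}
'd' @ 5: {3,4,7}  ✓accept
final: {3,4,7}; accept 3 in set

Answer: ACCEPT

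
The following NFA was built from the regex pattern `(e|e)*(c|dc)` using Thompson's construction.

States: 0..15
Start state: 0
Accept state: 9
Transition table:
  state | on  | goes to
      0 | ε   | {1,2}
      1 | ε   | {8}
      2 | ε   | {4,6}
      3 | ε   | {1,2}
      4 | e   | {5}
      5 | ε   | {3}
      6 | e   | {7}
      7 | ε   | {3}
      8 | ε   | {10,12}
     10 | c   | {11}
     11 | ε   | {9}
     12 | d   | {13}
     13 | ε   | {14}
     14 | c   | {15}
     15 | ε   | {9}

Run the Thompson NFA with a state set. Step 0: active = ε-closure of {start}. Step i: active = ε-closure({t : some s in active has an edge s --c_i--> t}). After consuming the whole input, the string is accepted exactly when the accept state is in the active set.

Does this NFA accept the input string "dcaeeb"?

Answer: REJECT

Derivation:
S₀ = ε-closure({0}) = {0,1,2,4,6,8,10,12}
'd' @ 1: {13,14}
'c' @ 2: {9,15}  ✓accept
'a' @ 3: {}  — dead — no transitions
rest 'eeb' ignored (set empty)
after full input: {}  (accept=9 not in)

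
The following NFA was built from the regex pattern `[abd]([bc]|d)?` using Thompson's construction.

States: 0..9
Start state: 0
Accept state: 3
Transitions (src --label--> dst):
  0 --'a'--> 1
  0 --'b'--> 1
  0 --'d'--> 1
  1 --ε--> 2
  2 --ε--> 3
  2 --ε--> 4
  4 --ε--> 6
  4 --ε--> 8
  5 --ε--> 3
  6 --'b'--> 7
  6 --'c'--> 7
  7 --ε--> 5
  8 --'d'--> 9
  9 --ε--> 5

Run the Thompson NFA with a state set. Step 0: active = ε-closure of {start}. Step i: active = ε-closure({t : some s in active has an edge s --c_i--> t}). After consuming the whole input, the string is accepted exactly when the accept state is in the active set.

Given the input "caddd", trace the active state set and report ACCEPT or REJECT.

Answer: REJECT

Steps:
start: ε-closure({0}) = {0}
'c' @ 1: {}  — dead — no transitions
rest 'addd' ignored (set empty)
after full input: {}  (accept=3 not in)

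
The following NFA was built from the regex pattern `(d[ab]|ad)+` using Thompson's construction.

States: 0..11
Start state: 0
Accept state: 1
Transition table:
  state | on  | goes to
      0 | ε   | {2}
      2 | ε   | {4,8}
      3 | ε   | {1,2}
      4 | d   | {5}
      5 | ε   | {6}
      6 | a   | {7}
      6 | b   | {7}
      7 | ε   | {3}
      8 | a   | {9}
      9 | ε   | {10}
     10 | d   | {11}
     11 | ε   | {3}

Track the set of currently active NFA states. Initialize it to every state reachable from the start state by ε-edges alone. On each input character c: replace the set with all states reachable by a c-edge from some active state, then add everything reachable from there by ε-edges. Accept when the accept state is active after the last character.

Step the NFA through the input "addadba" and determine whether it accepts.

S₀ = ε-closure({0}) = {0,2,4,8}
'a' @ 1: {9,10}
'd' @ 2: {1,2,3,4,8,11}  (accept∈set)
'd' @ 3: {5,6}
'a' @ 4: {1,2,3,4,7,8}  (accept∈set)
'd' @ 5: {5,6}
'b' @ 6: {1,2,3,4,7,8}  (accept∈set)
'a' @ 7: {9,10}
after full input: {9,10}  (accept=1 not in)

Answer: REJECT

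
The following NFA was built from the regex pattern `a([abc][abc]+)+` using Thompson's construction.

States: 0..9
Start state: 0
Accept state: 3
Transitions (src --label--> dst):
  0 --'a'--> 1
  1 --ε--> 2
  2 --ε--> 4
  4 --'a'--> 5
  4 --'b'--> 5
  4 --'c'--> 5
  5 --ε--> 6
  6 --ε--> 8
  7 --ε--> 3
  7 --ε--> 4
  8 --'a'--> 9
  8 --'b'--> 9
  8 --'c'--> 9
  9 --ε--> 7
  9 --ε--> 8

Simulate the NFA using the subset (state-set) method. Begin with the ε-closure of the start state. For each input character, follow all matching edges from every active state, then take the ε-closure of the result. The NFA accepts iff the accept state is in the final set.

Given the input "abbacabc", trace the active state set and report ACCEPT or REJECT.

Answer: ACCEPT

Steps:
S₀ = ε-closure({0}) = {0}
'a' @ 1: {1,2,4}
'b' @ 2: {5,6,8}
'b' @ 3: {3,4,7,8,9}  ✓accept
'a' @ 4: {3,4,5,6,7,8,9}  ✓accept
'c' @ 5: {3,4,5,6,7,8,9}  ✓accept
'a' @ 6: {3,4,5,6,7,8,9}  ✓accept
'b' @ 7: {3,4,5,6,7,8,9}  ✓accept
'c' @ 8: {3,4,5,6,7,8,9}  ✓accept
final: {3,4,5,6,7,8,9}; accept 3 in set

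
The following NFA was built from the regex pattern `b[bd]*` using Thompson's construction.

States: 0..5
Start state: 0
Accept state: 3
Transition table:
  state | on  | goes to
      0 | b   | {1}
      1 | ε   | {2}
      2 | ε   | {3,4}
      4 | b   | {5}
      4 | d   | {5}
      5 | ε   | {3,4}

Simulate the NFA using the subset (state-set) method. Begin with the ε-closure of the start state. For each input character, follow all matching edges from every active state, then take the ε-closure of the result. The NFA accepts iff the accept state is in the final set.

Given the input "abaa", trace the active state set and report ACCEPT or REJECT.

start: ε-closure({0}) = {0}
'a' @ 1: {}  — dead — no transitions
rest 'baa' ignored (set empty)
after full input: {}  (accept=3 not in)

Answer: REJECT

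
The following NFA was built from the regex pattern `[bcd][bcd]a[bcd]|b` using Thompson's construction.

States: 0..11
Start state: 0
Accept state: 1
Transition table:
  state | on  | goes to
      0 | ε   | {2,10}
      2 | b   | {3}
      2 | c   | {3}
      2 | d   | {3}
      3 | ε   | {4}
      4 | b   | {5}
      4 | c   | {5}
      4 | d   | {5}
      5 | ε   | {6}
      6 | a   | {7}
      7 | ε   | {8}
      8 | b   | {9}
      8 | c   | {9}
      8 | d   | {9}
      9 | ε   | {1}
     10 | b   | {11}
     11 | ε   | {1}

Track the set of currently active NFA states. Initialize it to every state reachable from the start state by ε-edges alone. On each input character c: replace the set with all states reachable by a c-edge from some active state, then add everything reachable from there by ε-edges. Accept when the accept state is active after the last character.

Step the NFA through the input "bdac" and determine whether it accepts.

Answer: ACCEPT

Trace:
start: ε-closure({0}) = {0,2,10}
'b' @ 1: {1,3,4,11}  (accept∈set)
'd' @ 2: {5,6}
'a' @ 3: {7,8}
'c' @ 4: {1,9}  (accept∈set)
end set {1,9} — state 1 in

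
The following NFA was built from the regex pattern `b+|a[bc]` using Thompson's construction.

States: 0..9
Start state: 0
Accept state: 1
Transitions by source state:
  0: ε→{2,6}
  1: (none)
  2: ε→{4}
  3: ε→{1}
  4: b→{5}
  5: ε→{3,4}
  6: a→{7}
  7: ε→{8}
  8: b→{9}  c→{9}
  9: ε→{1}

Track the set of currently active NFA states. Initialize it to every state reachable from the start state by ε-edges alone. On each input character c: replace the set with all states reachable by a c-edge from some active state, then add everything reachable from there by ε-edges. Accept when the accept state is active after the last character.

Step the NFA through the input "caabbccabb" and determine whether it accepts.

S₀ = ε-closure({0}) = {0,2,4,6}
'c' @ 1: {}  — dead — no transitions
rest 'aabbccabb' ignored (set empty)
after full input: {}  (accept=1 not in)

Answer: REJECT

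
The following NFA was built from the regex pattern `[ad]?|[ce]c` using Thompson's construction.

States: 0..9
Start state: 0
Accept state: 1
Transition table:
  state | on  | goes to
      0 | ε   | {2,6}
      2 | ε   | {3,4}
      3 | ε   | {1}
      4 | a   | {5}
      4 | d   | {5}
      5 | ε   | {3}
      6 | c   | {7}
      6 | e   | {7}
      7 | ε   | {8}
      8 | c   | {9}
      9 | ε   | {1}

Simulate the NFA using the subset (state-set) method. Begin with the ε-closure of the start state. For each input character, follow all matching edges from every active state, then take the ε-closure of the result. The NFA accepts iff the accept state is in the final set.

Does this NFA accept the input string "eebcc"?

Answer: REJECT

Derivation:
start: ε-closure({0}) = {0,1,2,3,4,6}
'e' @ 1: {7,8}
'e' @ 2: {}  — dead — no transitions
rest 'bcc' ignored (set empty)
end set {} — state 1 not in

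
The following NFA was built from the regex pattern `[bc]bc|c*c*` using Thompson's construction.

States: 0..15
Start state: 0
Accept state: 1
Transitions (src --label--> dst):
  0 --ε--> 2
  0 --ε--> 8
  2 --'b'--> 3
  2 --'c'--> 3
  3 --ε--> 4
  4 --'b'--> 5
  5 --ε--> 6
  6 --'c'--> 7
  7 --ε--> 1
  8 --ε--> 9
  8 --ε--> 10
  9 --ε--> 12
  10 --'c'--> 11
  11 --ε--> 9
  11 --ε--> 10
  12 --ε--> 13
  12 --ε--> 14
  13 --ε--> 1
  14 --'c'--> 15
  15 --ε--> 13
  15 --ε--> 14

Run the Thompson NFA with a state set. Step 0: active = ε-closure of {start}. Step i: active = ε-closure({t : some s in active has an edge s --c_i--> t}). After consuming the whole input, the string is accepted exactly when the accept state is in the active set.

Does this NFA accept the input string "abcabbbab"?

Answer: REJECT

Steps:
S₀ = ε-closure({0}) = {0,1,2,8,9,10,12,13,14}
'a' @ 1: {}  — no active states
rest 'bcabbbab' ignored (set empty)
end set {} — state 1 not in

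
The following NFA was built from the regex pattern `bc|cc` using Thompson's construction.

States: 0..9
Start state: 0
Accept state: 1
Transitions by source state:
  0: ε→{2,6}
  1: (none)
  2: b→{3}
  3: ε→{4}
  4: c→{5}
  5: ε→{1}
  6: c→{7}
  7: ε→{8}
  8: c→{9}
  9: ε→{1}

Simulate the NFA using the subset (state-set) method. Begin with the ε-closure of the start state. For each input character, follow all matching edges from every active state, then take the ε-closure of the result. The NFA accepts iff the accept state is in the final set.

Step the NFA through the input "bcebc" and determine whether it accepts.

S₀ = ε-closure({0}) = {0,2,6}
'b' @ 1: {3,4}
'c' @ 2: {1,5}  ✓accept
'e' @ 3: {}  — no active states
rest 'bc' ignored (set empty)
final: {}; accept 1 not in set

Answer: REJECT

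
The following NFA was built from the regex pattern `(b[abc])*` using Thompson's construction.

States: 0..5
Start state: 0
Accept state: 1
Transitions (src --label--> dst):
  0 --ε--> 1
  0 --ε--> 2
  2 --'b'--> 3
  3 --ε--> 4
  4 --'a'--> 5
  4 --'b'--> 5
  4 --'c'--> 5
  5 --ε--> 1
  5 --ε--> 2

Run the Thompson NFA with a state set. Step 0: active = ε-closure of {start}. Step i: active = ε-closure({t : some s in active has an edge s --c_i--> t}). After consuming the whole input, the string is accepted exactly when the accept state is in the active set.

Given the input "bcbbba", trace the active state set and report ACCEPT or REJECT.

start: ε-closure({0}) = {0,1,2}
'b' @ 1: {3,4}
'c' @ 2: {1,2,5}  (accept∈set)
'b' @ 3: {3,4}
'b' @ 4: {1,2,5}  (accept∈set)
'b' @ 5: {3,4}
'a' @ 6: {1,2,5}  (accept∈set)
end set {1,2,5} — state 1 in

Answer: ACCEPT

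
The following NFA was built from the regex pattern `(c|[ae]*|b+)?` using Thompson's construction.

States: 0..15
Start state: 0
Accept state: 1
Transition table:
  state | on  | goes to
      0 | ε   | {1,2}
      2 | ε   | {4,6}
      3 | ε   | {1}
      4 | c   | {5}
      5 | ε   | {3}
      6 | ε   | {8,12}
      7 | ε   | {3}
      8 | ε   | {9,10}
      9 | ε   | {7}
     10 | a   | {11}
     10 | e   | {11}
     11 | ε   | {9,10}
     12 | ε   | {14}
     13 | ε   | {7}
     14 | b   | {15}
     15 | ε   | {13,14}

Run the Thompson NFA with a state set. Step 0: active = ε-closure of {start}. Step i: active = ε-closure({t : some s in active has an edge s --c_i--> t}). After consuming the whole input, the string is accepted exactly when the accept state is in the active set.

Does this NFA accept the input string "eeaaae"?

initial (ε-close {0}): {0,1,2,3,4,6,7,8,9,10,12,14}
'e' @ 1: {1,3,7,9,10,11}  (accept∈set)
'e' @ 2: {1,3,7,9,10,11}  (accept∈set)
'a' @ 3: {1,3,7,9,10,11}  (accept∈set)
'a' @ 4: {1,3,7,9,10,11}  (accept∈set)
'a' @ 5: {1,3,7,9,10,11}  (accept∈set)
'e' @ 6: {1,3,7,9,10,11}  (accept∈set)
after full input: {1,3,7,9,10,11}  (accept=1 in)

Answer: ACCEPT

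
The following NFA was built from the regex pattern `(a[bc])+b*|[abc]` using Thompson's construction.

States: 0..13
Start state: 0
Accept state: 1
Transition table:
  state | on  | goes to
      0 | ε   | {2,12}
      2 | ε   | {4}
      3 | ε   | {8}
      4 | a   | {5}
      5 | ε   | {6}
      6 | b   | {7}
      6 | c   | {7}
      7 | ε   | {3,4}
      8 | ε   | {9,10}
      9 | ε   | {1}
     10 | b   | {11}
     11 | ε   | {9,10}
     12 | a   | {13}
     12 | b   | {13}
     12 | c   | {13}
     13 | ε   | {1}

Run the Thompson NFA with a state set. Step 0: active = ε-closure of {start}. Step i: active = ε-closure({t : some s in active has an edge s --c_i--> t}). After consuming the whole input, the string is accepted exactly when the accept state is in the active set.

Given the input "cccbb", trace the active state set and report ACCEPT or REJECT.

initial (ε-close {0}): {0,2,4,12}
'c' @ 1: {1,13}  [accepting]
'c' @ 2: {}  — no active states
rest 'cbb' ignored (set empty)
end set {} — state 1 not in

Answer: REJECT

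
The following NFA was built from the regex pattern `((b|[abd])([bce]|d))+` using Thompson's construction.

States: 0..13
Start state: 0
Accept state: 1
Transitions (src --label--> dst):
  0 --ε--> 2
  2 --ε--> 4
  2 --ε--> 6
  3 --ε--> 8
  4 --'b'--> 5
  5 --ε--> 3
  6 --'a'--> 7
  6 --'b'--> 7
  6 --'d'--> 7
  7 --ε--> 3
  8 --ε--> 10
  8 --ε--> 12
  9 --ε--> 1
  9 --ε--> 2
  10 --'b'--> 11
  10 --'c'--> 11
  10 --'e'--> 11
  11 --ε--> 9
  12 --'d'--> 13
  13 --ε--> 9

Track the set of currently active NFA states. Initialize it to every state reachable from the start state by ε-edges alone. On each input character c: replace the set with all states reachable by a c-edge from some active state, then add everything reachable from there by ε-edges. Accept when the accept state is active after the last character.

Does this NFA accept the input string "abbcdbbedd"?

Answer: ACCEPT

Trace:
initial (ε-close {0}): {0,2,4,6}
'a' @ 1: {3,7,8,10,12}
'b' @ 2: {1,2,4,6,9,11}  ✓accept
'b' @ 3: {3,5,7,8,10,12}
'c' @ 4: {1,2,4,6,9,11}  ✓accept
'd' @ 5: {3,7,8,10,12}
'b' @ 6: {1,2,4,6,9,11}  ✓accept
'b' @ 7: {3,5,7,8,10,12}
'e' @ 8: {1,2,4,6,9,11}  ✓accept
'd' @ 9: {3,7,8,10,12}
'd' @ 10: {1,2,4,6,9,13}  ✓accept
end set {1,2,4,6,9,13} — state 1 in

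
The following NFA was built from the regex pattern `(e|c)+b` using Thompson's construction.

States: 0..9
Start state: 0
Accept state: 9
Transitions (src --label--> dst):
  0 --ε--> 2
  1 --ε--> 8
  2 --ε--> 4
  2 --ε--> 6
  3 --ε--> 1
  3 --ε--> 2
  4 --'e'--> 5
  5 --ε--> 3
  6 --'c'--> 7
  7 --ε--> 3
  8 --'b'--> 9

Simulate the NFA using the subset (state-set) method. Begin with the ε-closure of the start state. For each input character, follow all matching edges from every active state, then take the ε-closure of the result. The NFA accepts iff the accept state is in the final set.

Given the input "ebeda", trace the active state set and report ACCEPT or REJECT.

Answer: REJECT

Derivation:
S₀ = ε-closure({0}) = {0,2,4,6}
'e' @ 1: {1,2,3,4,5,6,8}
'b' @ 2: {9}  (accept∈set)
'e' @ 3: {}  — state set empty
rest 'da' ignored (set empty)
after full input: {}  (accept=9 not in)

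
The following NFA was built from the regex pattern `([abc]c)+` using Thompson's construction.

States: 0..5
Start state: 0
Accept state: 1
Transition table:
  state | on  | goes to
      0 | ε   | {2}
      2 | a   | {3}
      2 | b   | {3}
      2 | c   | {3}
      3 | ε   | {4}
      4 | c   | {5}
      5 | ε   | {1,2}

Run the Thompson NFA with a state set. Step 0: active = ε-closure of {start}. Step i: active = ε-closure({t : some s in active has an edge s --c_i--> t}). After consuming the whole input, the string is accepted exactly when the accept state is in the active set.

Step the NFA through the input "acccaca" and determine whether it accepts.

Answer: REJECT

Trace:
S₀ = ε-closure({0}) = {0,2}
'a' @ 1: {3,4}
'c' @ 2: {1,2,5}  ✓accept
'c' @ 3: {3,4}
'c' @ 4: {1,2,5}  ✓accept
'a' @ 5: {3,4}
'c' @ 6: {1,2,5}  ✓accept
'a' @ 7: {3,4}
end set {3,4} — state 1 not in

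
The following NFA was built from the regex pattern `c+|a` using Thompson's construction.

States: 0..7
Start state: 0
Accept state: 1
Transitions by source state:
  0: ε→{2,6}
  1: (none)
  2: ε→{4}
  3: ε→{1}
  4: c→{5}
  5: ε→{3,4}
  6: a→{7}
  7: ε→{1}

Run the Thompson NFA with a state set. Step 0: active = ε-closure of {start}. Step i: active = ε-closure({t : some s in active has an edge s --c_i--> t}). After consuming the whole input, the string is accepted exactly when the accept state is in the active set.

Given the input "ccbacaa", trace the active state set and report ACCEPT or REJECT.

Answer: REJECT

Steps:
initial (ε-close {0}): {0,2,4,6}
'c' @ 1: {1,3,4,5}  [accepting]
'c' @ 2: {1,3,4,5}  [accepting]
'b' @ 3: {}  — dead — no transitions
rest 'acaa' ignored (set empty)
after full input: {}  (accept=1 not in)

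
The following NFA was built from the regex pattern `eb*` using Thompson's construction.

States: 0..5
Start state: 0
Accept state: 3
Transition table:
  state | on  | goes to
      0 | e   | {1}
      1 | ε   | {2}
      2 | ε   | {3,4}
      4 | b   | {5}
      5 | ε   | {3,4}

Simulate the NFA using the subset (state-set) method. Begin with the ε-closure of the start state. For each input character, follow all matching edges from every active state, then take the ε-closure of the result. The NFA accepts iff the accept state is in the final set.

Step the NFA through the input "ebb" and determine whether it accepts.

Answer: ACCEPT

Derivation:
start: ε-closure({0}) = {0}
'e' @ 1: {1,2,3,4}  (accept∈set)
'b' @ 2: {3,4,5}  (accept∈set)
'b' @ 3: {3,4,5}  (accept∈set)
end set {3,4,5} — state 3 in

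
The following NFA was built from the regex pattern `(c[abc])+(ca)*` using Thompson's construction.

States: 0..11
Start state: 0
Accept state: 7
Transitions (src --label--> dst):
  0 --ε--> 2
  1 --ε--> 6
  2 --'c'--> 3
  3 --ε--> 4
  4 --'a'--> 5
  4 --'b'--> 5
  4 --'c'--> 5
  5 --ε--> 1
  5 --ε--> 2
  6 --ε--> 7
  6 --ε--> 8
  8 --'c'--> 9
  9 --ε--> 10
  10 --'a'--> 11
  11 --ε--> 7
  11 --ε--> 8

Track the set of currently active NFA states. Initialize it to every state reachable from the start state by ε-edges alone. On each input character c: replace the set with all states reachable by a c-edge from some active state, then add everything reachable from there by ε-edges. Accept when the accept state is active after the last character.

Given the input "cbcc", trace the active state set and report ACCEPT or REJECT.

Answer: ACCEPT

Steps:
start: ε-closure({0}) = {0,2}
'c' @ 1: {3,4}
'b' @ 2: {1,2,5,6,7,8}  (accept∈set)
'c' @ 3: {3,4,9,10}
'c' @ 4: {1,2,5,6,7,8}  (accept∈set)
final: {1,2,5,6,7,8}; accept 7 in set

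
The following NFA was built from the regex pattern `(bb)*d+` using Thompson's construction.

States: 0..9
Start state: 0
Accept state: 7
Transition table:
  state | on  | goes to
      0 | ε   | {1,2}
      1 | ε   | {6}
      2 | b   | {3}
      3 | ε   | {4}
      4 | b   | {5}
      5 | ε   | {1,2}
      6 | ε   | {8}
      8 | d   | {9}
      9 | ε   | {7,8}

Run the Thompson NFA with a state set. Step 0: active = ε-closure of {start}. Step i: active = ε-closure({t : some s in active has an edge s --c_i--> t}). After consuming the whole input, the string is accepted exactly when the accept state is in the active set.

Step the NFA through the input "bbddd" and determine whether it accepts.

Answer: ACCEPT

Steps:
start: ε-closure({0}) = {0,1,2,6,8}
'b' @ 1: {3,4}
'b' @ 2: {1,2,5,6,8}
'd' @ 3: {7,8,9}  [accepting]
'd' @ 4: {7,8,9}  [accepting]
'd' @ 5: {7,8,9}  [accepting]
final: {7,8,9}; accept 7 in set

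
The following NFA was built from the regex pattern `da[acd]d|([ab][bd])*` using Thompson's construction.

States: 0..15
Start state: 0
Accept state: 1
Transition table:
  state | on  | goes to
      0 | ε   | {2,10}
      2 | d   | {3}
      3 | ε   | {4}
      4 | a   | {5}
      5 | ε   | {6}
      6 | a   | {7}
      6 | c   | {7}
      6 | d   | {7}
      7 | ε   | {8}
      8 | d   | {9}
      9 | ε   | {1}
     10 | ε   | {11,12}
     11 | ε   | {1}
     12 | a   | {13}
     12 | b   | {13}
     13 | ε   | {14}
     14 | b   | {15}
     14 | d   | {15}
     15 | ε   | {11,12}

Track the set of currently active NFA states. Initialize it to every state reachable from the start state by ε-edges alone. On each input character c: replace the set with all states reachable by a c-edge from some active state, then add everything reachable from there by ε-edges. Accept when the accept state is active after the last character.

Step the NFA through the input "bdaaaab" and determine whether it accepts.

Answer: REJECT

Trace:
start: ε-closure({0}) = {0,1,2,10,11,12}
'b' @ 1: {13,14}
'd' @ 2: {1,11,12,15}  (accept∈set)
'a' @ 3: {13,14}
'a' @ 4: {}  — state set empty
rest 'aab' ignored (set empty)
final: {}; accept 1 not in set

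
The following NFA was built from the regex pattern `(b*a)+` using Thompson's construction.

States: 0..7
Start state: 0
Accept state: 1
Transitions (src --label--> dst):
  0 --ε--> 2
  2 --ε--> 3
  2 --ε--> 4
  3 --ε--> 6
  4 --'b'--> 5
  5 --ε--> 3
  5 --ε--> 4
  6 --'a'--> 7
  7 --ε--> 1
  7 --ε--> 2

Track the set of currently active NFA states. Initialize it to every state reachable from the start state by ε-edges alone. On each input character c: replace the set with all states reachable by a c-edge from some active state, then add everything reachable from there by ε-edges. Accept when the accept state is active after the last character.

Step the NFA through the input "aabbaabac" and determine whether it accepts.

S₀ = ε-closure({0}) = {0,2,3,4,6}
'a' @ 1: {1,2,3,4,6,7}  ✓accept
'a' @ 2: {1,2,3,4,6,7}  ✓accept
'b' @ 3: {3,4,5,6}
'b' @ 4: {3,4,5,6}
'a' @ 5: {1,2,3,4,6,7}  ✓accept
'a' @ 6: {1,2,3,4,6,7}  ✓accept
'b' @ 7: {3,4,5,6}
'a' @ 8: {1,2,3,4,6,7}  ✓accept
'c' @ 9: {}  — dead — no transitions
after full input: {}  (accept=1 not in)

Answer: REJECT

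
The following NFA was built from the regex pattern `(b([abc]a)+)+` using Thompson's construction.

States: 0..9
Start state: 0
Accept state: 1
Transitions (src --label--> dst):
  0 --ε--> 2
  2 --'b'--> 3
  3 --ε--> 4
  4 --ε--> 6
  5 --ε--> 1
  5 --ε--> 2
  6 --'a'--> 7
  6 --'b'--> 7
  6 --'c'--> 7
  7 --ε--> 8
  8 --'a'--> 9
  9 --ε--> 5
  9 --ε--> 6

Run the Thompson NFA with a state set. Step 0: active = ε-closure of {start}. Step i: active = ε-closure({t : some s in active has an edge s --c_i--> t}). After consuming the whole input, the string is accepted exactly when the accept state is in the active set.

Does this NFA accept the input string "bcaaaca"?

initial (ε-close {0}): {0,2}
'b' @ 1: {3,4,6}
'c' @ 2: {7,8}
'a' @ 3: {1,2,5,6,9}  ✓accept
'a' @ 4: {7,8}
'a' @ 5: {1,2,5,6,9}  ✓accept
'c' @ 6: {7,8}
'a' @ 7: {1,2,5,6,9}  ✓accept
end set {1,2,5,6,9} — state 1 in

Answer: ACCEPT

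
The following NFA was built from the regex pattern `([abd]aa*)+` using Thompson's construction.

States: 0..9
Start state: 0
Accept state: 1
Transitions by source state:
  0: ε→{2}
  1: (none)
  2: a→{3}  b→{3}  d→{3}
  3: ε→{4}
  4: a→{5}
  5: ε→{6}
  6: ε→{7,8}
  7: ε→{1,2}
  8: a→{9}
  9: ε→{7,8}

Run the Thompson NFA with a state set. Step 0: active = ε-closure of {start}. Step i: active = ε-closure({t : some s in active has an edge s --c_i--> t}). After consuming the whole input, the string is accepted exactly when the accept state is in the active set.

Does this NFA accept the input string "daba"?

Answer: ACCEPT

Derivation:
initial (ε-close {0}): {0,2}
'd' @ 1: {3,4}
'a' @ 2: {1,2,5,6,7,8}  ✓accept
'b' @ 3: {3,4}
'a' @ 4: {1,2,5,6,7,8}  ✓accept
after full input: {1,2,5,6,7,8}  (accept=1 in)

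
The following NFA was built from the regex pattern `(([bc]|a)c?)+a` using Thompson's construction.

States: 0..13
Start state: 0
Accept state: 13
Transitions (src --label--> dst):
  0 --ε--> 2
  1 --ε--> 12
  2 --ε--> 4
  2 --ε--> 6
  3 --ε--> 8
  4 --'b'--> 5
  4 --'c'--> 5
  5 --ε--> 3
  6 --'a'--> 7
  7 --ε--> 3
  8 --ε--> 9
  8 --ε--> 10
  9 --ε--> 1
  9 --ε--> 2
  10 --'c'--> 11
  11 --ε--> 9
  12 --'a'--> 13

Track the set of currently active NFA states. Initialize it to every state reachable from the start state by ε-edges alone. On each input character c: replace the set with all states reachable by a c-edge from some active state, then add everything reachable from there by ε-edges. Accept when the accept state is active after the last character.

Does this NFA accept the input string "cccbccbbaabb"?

S₀ = ε-closure({0}) = {0,2,4,6}
'c' @ 1: {1,2,3,4,5,6,8,9,10,12}
'c' @ 2: {1,2,3,4,5,6,8,9,10,11,12}
'c' @ 3: {1,2,3,4,5,6,8,9,10,11,12}
'b' @ 4: {1,2,3,4,5,6,8,9,10,12}
'c' @ 5: {1,2,3,4,5,6,8,9,10,11,12}
'c' @ 6: {1,2,3,4,5,6,8,9,10,11,12}
'b' @ 7: {1,2,3,4,5,6,8,9,10,12}
'b' @ 8: {1,2,3,4,5,6,8,9,10,12}
'a' @ 9: {1,2,3,4,6,7,8,9,10,12,13}  [accepting]
'a' @ 10: {1,2,3,4,6,7,8,9,10,12,13}  [accepting]
'b' @ 11: {1,2,3,4,5,6,8,9,10,12}
'b' @ 12: {1,2,3,4,5,6,8,9,10,12}
after full input: {1,2,3,4,5,6,8,9,10,12}  (accept=13 not in)

Answer: REJECT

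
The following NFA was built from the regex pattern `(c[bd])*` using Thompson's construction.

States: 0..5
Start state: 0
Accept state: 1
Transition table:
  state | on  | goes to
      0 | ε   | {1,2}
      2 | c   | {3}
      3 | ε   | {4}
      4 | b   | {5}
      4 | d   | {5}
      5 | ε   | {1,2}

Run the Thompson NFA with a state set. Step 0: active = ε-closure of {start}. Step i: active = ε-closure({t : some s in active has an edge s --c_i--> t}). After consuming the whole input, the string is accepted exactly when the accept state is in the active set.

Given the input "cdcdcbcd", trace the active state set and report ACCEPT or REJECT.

Answer: ACCEPT

Derivation:
start: ε-closure({0}) = {0,1,2}
'c' @ 1: {3,4}
'd' @ 2: {1,2,5}  [accepting]
'c' @ 3: {3,4}
'd' @ 4: {1,2,5}  [accepting]
'c' @ 5: {3,4}
'b' @ 6: {1,2,5}  [accepting]
'c' @ 7: {3,4}
'd' @ 8: {1,2,5}  [accepting]
after full input: {1,2,5}  (accept=1 in)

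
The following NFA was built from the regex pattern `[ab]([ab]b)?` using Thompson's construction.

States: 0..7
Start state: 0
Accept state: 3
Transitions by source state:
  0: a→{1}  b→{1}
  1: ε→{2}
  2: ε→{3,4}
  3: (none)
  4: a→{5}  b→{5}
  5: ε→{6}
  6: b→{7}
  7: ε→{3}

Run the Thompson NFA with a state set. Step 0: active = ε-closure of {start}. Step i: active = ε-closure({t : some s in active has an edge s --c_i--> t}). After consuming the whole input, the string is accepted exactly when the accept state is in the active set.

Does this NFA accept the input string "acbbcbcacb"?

start: ε-closure({0}) = {0}
'a' @ 1: {1,2,3,4}  ✓accept
'c' @ 2: {}  — state set empty
rest 'bbcbcacb' ignored (set empty)
end set {} — state 3 not in

Answer: REJECT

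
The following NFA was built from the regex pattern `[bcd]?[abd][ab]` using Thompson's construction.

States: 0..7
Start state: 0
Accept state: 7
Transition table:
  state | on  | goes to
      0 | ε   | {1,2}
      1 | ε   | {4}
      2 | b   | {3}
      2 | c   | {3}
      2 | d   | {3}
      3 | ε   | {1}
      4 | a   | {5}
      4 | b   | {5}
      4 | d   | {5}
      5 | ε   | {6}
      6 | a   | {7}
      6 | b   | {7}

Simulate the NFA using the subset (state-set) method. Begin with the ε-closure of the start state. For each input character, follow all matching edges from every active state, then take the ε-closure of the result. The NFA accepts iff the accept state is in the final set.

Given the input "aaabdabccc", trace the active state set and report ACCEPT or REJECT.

Answer: REJECT

Steps:
start: ε-closure({0}) = {0,1,2,4}
'a' @ 1: {5,6}
'a' @ 2: {7}  ✓accept
'a' @ 3: {}  — no active states
rest 'bdabccc' ignored (set empty)
after full input: {}  (accept=7 not in)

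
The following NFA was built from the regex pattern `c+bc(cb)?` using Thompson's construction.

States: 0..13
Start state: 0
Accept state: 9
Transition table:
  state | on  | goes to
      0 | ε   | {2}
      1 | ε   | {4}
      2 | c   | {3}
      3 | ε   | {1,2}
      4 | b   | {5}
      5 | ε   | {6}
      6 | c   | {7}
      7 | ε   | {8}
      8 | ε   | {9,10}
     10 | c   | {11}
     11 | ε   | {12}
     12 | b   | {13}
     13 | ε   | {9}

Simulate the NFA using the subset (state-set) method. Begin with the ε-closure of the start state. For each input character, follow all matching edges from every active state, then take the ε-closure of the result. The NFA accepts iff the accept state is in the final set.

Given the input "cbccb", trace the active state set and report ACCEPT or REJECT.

Answer: ACCEPT

Derivation:
S₀ = ε-closure({0}) = {0,2}
'c' @ 1: {1,2,3,4}
'b' @ 2: {5,6}
'c' @ 3: {7,8,9,10}  (accept∈set)
'c' @ 4: {11,12}
'b' @ 5: {9,13}  (accept∈set)
after full input: {9,13}  (accept=9 in)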